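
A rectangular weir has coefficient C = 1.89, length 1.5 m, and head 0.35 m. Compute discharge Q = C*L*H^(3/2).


Q = C * L * H^(3/2) = 1.89 * 1.5 * 0.35^1.5 = 1.89 * 1.5 * 0.207063

0.5870 m^3/s


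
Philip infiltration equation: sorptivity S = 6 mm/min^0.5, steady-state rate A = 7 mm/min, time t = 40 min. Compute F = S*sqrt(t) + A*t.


F = S*sqrt(t) + A*t
F = 6*sqrt(40) + 7*40
F = 6*6.324555 + 280

317.9473 mm


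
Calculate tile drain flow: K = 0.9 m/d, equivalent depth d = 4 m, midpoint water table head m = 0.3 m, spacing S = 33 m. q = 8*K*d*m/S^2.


q = 8*K*d*m/S^2
q = 8*0.9*4*0.3/33^2
q = 8.6400 / 1089

0.0079 m/d


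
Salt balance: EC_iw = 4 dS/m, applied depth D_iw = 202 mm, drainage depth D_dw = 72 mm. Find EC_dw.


EC_dw = EC_iw * D_iw / D_dw
EC_dw = 4 * 202 / 72
EC_dw = 808 / 72

11.2222 dS/m


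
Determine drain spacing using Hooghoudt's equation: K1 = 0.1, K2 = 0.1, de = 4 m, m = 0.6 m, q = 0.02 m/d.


S^2 = 8*K2*de*m/q + 4*K1*m^2/q
S^2 = 8*0.1*4*0.6/0.02 + 4*0.1*0.6^2/0.02
S = sqrt(103.2000)

10.1587 m


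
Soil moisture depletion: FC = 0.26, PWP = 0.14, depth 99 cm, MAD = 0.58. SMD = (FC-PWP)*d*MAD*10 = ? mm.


SMD = (FC - PWP) * d * MAD * 10
SMD = (0.26 - 0.14) * 99 * 0.58 * 10
SMD = 0.1200 * 99 * 0.58 * 10

68.9040 mm


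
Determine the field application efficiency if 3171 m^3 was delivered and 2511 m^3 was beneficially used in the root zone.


Ea = V_root / V_field * 100 = 2511 / 3171 * 100 = 79.1864%

79.1864 %


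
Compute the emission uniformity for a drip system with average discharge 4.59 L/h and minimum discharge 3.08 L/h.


EU = (q_min/q_avg)*100 = (3.08/4.59)*100 = 67.1024%

67.1024 %


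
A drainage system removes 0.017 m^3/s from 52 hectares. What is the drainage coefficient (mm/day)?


DC = Q * 86400 / (A * 10000) * 1000
DC = 0.017 * 86400 / (52 * 10000) * 1000
DC = 1468800.0000 / 520000

2.8246 mm/day


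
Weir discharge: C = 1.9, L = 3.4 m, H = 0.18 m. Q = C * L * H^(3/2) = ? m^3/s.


Q = C * L * H^(3/2) = 1.9 * 3.4 * 0.18^1.5 = 1.9 * 3.4 * 0.076368

0.4933 m^3/s


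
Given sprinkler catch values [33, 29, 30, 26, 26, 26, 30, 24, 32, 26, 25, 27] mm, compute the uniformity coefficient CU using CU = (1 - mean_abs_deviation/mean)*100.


mean = 27.833333 mm
MAD = 2.472222 mm
CU = (1 - 2.472222/27.833333)*100

91.1178 %


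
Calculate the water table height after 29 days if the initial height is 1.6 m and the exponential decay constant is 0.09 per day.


m = m0 * exp(-k*t)
m = 1.6 * exp(-0.09 * 29)
m = 1.6 * exp(-2.6100)

0.1177 m


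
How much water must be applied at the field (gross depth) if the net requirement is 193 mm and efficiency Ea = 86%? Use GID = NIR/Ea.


Ea = 86% = 0.86
GID = NIR / Ea = 193 / 0.86 = 224.4186 mm

224.4186 mm


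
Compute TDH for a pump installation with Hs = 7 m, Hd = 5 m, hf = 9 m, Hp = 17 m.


TDH = Hs + Hd + hf + Hp = 7 + 5 + 9 + 17 = 38

38 m


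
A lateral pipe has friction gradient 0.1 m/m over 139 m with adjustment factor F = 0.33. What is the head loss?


hf = J * L * F = 0.1 * 139 * 0.33 = 4.5870 m

4.5870 m


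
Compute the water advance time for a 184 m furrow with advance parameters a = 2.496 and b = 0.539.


t = (L/a)^(1/b)
t = (184/2.496)^(1/0.539)
t = 73.717949^(1/0.539)

2916.6574 min


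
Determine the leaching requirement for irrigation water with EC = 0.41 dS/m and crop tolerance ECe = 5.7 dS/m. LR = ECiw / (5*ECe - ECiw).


LR = ECiw / (5*ECe - ECiw)
LR = 0.41 / (5*5.7 - 0.41)
LR = 0.41 / 28.0900

0.0146


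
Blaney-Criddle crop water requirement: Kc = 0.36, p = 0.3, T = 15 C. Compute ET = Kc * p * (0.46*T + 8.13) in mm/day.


ET = Kc * p * (0.46*T + 8.13)
ET = 0.36 * 0.3 * (0.46*15 + 8.13)
ET = 0.36 * 0.3 * 15.0300

1.6232 mm/day


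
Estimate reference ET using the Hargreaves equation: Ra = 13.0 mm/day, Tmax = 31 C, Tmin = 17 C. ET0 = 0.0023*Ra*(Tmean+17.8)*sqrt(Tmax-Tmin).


Tmean = (Tmax + Tmin)/2 = (31 + 17)/2 = 24.0
ET0 = 0.0023 * 13.0 * (24.0 + 17.8) * sqrt(31 - 17)
ET0 = 0.0023 * 13.0 * 41.8 * 3.741657

4.6764 mm/day


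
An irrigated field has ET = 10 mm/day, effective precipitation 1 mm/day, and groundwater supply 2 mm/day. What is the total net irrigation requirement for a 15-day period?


Daily deficit = ET - Pe - GW = 10 - 1 - 2 = 7 mm/day
NIR = 7 * 15 = 105 mm

105.0000 mm


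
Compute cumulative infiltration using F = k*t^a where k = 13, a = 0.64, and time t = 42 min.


F = k * t^a = 13 * 42^0.64
F = 13 * 10.936530

142.1749 mm


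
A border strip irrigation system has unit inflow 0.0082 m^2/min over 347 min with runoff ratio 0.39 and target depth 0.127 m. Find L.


L = q*t/((1+r)*Z)
L = 0.0082*347/((1+0.39)*0.127)
L = 2.8454/0.17653

16.1185 m


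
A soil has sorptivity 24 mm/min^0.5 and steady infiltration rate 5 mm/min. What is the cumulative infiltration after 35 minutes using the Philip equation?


F = S*sqrt(t) + A*t
F = 24*sqrt(35) + 5*35
F = 24*5.916080 + 175

316.9859 mm


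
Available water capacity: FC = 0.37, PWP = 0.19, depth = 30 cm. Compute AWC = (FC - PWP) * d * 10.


AWC = (FC - PWP) * d * 10
AWC = (0.37 - 0.19) * 30 * 10
AWC = 0.1800 * 30 * 10

54.0000 mm


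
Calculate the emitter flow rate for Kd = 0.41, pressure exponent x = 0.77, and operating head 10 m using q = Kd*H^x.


q = Kd * H^x = 0.41 * 10^0.77 = 0.41 * 5.888437

2.4143 L/h


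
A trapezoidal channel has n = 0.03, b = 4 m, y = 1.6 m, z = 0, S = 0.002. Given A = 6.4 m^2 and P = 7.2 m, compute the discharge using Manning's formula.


R = A/P = 6.4/7.2 = 0.888889
Q = (1/0.03) * 6.4 * 0.888889^(2/3) * 0.002^0.5

8.8201 m^3/s


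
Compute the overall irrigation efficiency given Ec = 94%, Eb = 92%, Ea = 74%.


Ec = 0.94, Eb = 0.92, Ea = 0.74
E = 0.94 * 0.92 * 0.74 * 100 = 63.9952%

63.9952 %


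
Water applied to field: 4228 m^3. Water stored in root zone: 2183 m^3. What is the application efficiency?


Ea = V_root / V_field * 100 = 2183 / 4228 * 100 = 51.6320%

51.6320 %


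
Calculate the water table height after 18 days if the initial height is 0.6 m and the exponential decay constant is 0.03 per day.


m = m0 * exp(-k*t)
m = 0.6 * exp(-0.03 * 18)
m = 0.6 * exp(-0.5400)

0.3496 m


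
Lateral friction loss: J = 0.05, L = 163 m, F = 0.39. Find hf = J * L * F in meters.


hf = J * L * F = 0.05 * 163 * 0.39 = 3.1785 m

3.1785 m


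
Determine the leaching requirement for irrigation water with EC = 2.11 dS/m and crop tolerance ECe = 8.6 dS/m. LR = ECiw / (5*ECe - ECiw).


LR = ECiw / (5*ECe - ECiw)
LR = 2.11 / (5*8.6 - 2.11)
LR = 2.11 / 40.8900

0.0516


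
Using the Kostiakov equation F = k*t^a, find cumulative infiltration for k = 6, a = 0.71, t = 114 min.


F = k * t^a = 6 * 114^0.71
F = 6 * 28.867053

173.2023 mm


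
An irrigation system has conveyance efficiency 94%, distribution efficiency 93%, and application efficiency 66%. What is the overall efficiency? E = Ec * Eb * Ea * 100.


Ec = 0.94, Eb = 0.93, Ea = 0.66
E = 0.94 * 0.93 * 0.66 * 100 = 57.6972%

57.6972 %


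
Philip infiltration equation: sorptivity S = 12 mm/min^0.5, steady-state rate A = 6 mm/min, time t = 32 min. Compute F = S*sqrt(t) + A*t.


F = S*sqrt(t) + A*t
F = 12*sqrt(32) + 6*32
F = 12*5.656854 + 192

259.8822 mm


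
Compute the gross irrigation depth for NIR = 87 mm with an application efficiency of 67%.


Ea = 67% = 0.67
GID = NIR / Ea = 87 / 0.67 = 129.8507 mm

129.8507 mm


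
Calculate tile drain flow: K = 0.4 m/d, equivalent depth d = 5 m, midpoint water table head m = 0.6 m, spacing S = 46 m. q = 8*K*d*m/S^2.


q = 8*K*d*m/S^2
q = 8*0.4*5*0.6/46^2
q = 9.6000 / 2116

0.0045 m/d


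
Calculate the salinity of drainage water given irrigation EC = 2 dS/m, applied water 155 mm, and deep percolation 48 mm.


EC_dw = EC_iw * D_iw / D_dw
EC_dw = 2 * 155 / 48
EC_dw = 310 / 48

6.4583 dS/m


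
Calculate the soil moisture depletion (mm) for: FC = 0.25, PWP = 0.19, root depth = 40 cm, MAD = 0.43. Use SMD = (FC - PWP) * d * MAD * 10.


SMD = (FC - PWP) * d * MAD * 10
SMD = (0.25 - 0.19) * 40 * 0.43 * 10
SMD = 0.0600 * 40 * 0.43 * 10

10.3200 mm


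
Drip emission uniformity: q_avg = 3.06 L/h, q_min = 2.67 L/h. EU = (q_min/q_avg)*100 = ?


EU = (q_min/q_avg)*100 = (2.67/3.06)*100 = 87.2549%

87.2549 %


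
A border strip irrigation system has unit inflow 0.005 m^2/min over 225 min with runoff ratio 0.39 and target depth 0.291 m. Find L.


L = q*t/((1+r)*Z)
L = 0.005*225/((1+0.39)*0.291)
L = 1.125/0.40449

2.7813 m


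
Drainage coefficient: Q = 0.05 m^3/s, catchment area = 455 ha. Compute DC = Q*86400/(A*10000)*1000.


DC = Q * 86400 / (A * 10000) * 1000
DC = 0.05 * 86400 / (455 * 10000) * 1000
DC = 4320000.0000 / 4550000

0.9495 mm/day


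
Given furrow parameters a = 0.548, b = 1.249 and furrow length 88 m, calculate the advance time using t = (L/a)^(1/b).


t = (L/a)^(1/b)
t = (88/0.548)^(1/1.249)
t = 160.583942^(1/1.249)

58.3411 min


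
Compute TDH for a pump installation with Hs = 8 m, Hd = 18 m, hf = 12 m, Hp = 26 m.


TDH = Hs + Hd + hf + Hp = 8 + 18 + 12 + 26 = 64

64 m


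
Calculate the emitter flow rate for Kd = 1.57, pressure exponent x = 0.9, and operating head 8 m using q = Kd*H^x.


q = Kd * H^x = 1.57 * 8^0.9 = 1.57 * 6.498019

10.2019 L/h


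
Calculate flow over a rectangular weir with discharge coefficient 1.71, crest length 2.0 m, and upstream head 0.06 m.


Q = C * L * H^(3/2) = 1.71 * 2.0 * 0.06^1.5 = 1.71 * 2.0 * 0.014697

0.0503 m^3/s


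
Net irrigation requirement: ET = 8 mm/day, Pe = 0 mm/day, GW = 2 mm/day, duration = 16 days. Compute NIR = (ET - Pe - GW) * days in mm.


Daily deficit = ET - Pe - GW = 8 - 0 - 2 = 6 mm/day
NIR = 6 * 16 = 96 mm

96.0000 mm


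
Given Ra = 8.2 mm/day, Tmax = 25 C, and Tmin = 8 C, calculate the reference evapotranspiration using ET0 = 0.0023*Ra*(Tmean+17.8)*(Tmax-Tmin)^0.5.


Tmean = (Tmax + Tmin)/2 = (25 + 8)/2 = 16.5
ET0 = 0.0023 * 8.2 * (16.5 + 17.8) * sqrt(25 - 8)
ET0 = 0.0023 * 8.2 * 34.3 * 4.123106

2.6672 mm/day


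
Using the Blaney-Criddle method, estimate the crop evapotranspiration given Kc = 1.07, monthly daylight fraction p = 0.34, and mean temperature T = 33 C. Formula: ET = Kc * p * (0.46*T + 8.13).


ET = Kc * p * (0.46*T + 8.13)
ET = 1.07 * 0.34 * (0.46*33 + 8.13)
ET = 1.07 * 0.34 * 23.3100

8.4802 mm/day


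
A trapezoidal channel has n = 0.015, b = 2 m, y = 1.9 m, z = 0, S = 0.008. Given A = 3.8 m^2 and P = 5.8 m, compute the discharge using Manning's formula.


R = A/P = 3.8/5.8 = 0.655172
Q = (1/0.015) * 3.8 * 0.655172^(2/3) * 0.008^0.5

17.0926 m^3/s


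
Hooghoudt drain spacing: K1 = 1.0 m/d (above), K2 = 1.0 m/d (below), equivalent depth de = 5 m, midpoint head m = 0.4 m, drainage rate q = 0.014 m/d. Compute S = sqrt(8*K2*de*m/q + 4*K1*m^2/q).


S^2 = 8*K2*de*m/q + 4*K1*m^2/q
S^2 = 8*1.0*5*0.4/0.014 + 4*1.0*0.4^2/0.014
S = sqrt(1188.5714)

34.4757 m


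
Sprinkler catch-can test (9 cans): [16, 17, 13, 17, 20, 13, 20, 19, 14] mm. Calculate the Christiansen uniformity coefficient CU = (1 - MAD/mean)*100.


mean = 16.555556 mm
MAD = 2.271605 mm
CU = (1 - 2.271605/16.555556)*100

86.2789 %


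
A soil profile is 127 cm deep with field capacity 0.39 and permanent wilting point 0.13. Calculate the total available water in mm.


AWC = (FC - PWP) * d * 10
AWC = (0.39 - 0.13) * 127 * 10
AWC = 0.2600 * 127 * 10

330.2000 mm


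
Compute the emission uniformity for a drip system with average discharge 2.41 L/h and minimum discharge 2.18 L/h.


EU = (q_min/q_avg)*100 = (2.18/2.41)*100 = 90.4564%

90.4564 %


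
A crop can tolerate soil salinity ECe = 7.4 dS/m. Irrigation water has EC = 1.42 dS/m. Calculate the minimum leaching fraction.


LR = ECiw / (5*ECe - ECiw)
LR = 1.42 / (5*7.4 - 1.42)
LR = 1.42 / 35.5800

0.0399


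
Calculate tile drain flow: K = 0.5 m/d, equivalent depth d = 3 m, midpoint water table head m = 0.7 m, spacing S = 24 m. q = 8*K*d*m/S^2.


q = 8*K*d*m/S^2
q = 8*0.5*3*0.7/24^2
q = 8.4000 / 576

0.0146 m/d


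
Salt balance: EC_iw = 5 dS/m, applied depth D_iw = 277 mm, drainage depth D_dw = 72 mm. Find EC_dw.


EC_dw = EC_iw * D_iw / D_dw
EC_dw = 5 * 277 / 72
EC_dw = 1385 / 72

19.2361 dS/m


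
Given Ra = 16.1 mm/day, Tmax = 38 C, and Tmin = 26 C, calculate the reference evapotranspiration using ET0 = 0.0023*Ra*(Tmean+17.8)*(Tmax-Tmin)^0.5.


Tmean = (Tmax + Tmin)/2 = (38 + 26)/2 = 32.0
ET0 = 0.0023 * 16.1 * (32.0 + 17.8) * sqrt(38 - 26)
ET0 = 0.0023 * 16.1 * 49.8 * 3.464102

6.3881 mm/day


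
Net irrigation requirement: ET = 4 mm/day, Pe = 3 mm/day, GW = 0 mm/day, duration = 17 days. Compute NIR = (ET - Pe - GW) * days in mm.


Daily deficit = ET - Pe - GW = 4 - 3 - 0 = 1 mm/day
NIR = 1 * 17 = 17 mm

17.0000 mm


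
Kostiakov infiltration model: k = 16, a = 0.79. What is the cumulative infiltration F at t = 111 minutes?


F = k * t^a = 16 * 111^0.79
F = 16 * 41.286223

660.5796 mm


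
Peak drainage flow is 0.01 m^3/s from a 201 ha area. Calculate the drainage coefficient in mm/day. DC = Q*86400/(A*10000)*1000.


DC = Q * 86400 / (A * 10000) * 1000
DC = 0.01 * 86400 / (201 * 10000) * 1000
DC = 864000.0000 / 2010000

0.4299 mm/day


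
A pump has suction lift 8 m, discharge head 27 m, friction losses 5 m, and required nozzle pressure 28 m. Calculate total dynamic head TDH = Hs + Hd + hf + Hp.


TDH = Hs + Hd + hf + Hp = 8 + 27 + 5 + 28 = 68

68 m


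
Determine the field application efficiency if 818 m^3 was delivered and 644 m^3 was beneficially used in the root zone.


Ea = V_root / V_field * 100 = 644 / 818 * 100 = 78.7286%

78.7286 %


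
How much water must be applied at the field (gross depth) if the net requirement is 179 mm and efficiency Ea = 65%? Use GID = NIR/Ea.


Ea = 65% = 0.65
GID = NIR / Ea = 179 / 0.65 = 275.3846 mm

275.3846 mm


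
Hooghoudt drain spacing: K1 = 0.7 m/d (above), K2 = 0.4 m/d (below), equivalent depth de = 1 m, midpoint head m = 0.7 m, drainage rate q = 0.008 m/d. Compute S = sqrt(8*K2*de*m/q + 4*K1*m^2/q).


S^2 = 8*K2*de*m/q + 4*K1*m^2/q
S^2 = 8*0.4*1*0.7/0.008 + 4*0.7*0.7^2/0.008
S = sqrt(451.5000)

21.2485 m


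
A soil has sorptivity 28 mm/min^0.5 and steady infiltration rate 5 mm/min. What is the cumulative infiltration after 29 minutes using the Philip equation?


F = S*sqrt(t) + A*t
F = 28*sqrt(29) + 5*29
F = 28*5.385165 + 145

295.7846 mm


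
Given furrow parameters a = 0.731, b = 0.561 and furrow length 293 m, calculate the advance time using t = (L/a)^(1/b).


t = (L/a)^(1/b)
t = (293/0.731)^(1/0.561)
t = 400.820793^(1/0.561)

43635.5049 min


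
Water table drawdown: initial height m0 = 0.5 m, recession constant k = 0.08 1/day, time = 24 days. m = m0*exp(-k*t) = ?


m = m0 * exp(-k*t)
m = 0.5 * exp(-0.08 * 24)
m = 0.5 * exp(-1.9200)

0.0733 m


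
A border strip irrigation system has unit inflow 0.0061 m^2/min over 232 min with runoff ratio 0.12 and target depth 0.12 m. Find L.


L = q*t/((1+r)*Z)
L = 0.0061*232/((1+0.12)*0.12)
L = 1.4152/0.1344

10.5298 m


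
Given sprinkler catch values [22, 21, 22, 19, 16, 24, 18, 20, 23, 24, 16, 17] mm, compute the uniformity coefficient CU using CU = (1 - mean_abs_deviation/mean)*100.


mean = 20.166667 mm
MAD = 2.500000 mm
CU = (1 - 2.500000/20.166667)*100

87.6033 %


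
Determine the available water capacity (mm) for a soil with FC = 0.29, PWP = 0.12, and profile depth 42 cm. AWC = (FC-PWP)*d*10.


AWC = (FC - PWP) * d * 10
AWC = (0.29 - 0.12) * 42 * 10
AWC = 0.1700 * 42 * 10

71.4000 mm


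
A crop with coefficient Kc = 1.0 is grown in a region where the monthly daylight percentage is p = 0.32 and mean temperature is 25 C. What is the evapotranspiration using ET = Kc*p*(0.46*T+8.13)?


ET = Kc * p * (0.46*T + 8.13)
ET = 1.0 * 0.32 * (0.46*25 + 8.13)
ET = 1.0 * 0.32 * 19.6300

6.2816 mm/day


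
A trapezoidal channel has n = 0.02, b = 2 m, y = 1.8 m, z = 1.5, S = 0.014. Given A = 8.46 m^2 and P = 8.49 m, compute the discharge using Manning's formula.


R = A/P = 8.46/8.49 = 0.996466
Q = (1/0.02) * 8.46 * 0.996466^(2/3) * 0.014^0.5

49.9320 m^3/s


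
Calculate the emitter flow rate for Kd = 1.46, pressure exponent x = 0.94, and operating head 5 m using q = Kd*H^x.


q = Kd * H^x = 1.46 * 5^0.94 = 1.46 * 4.539749

6.6280 L/h


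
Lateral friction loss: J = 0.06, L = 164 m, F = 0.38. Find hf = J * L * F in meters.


hf = J * L * F = 0.06 * 164 * 0.38 = 3.7392 m

3.7392 m


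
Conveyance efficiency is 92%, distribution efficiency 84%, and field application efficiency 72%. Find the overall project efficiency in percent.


Ec = 0.92, Eb = 0.84, Ea = 0.72
E = 0.92 * 0.84 * 0.72 * 100 = 55.6416%

55.6416 %


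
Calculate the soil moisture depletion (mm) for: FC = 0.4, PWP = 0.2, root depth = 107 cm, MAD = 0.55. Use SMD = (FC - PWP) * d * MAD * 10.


SMD = (FC - PWP) * d * MAD * 10
SMD = (0.4 - 0.2) * 107 * 0.55 * 10
SMD = 0.2000 * 107 * 0.55 * 10

117.7000 mm


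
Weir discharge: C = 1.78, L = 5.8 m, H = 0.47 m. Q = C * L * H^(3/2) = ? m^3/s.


Q = C * L * H^(3/2) = 1.78 * 5.8 * 0.47^1.5 = 1.78 * 5.8 * 0.322216

3.3266 m^3/s


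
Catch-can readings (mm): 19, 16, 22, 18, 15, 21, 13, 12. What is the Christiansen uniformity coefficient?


mean = 17.000000 mm
MAD = 3.000000 mm
CU = (1 - 3.000000/17.000000)*100

82.3529 %


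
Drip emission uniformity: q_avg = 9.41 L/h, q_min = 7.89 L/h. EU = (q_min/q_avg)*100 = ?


EU = (q_min/q_avg)*100 = (7.89/9.41)*100 = 83.8470%

83.8470 %


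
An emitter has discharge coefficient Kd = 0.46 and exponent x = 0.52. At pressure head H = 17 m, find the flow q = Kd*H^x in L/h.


q = Kd * H^x = 0.46 * 17^0.52 = 0.46 * 4.363485

2.0072 L/h


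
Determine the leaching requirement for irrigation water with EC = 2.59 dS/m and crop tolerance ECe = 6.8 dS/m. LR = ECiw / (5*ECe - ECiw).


LR = ECiw / (5*ECe - ECiw)
LR = 2.59 / (5*6.8 - 2.59)
LR = 2.59 / 31.4100

0.0825


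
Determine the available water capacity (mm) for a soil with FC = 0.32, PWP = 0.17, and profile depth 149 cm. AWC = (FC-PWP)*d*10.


AWC = (FC - PWP) * d * 10
AWC = (0.32 - 0.17) * 149 * 10
AWC = 0.1500 * 149 * 10

223.5000 mm


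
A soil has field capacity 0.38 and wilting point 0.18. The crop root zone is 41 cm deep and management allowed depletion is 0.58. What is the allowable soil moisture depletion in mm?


SMD = (FC - PWP) * d * MAD * 10
SMD = (0.38 - 0.18) * 41 * 0.58 * 10
SMD = 0.2000 * 41 * 0.58 * 10

47.5600 mm


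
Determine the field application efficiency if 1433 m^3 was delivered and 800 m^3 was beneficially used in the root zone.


Ea = V_root / V_field * 100 = 800 / 1433 * 100 = 55.8269%

55.8269 %


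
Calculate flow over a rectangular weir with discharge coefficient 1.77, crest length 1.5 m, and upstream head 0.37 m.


Q = C * L * H^(3/2) = 1.77 * 1.5 * 0.37^1.5 = 1.77 * 1.5 * 0.225062

0.5975 m^3/s


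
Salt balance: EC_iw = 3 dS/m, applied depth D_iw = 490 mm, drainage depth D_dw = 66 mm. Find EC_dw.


EC_dw = EC_iw * D_iw / D_dw
EC_dw = 3 * 490 / 66
EC_dw = 1470 / 66

22.2727 dS/m


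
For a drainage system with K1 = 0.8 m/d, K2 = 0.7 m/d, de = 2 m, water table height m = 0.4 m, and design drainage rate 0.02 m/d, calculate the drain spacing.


S^2 = 8*K2*de*m/q + 4*K1*m^2/q
S^2 = 8*0.7*2*0.4/0.02 + 4*0.8*0.4^2/0.02
S = sqrt(249.6000)

15.7987 m


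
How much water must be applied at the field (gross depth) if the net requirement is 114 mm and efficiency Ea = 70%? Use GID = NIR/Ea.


Ea = 70% = 0.7
GID = NIR / Ea = 114 / 0.7 = 162.8571 mm

162.8571 mm


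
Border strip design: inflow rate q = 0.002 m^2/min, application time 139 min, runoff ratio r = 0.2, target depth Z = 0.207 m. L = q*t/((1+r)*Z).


L = q*t/((1+r)*Z)
L = 0.002*139/((1+0.2)*0.207)
L = 0.278/0.2484

1.1192 m


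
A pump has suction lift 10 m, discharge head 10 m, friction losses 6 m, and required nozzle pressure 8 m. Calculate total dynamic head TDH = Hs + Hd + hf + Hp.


TDH = Hs + Hd + hf + Hp = 10 + 10 + 6 + 8 = 34

34 m


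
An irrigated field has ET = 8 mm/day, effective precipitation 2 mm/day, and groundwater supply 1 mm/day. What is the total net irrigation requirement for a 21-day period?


Daily deficit = ET - Pe - GW = 8 - 2 - 1 = 5 mm/day
NIR = 5 * 21 = 105 mm

105.0000 mm


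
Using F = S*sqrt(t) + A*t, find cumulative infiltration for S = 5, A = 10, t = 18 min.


F = S*sqrt(t) + A*t
F = 5*sqrt(18) + 10*18
F = 5*4.242641 + 180

201.2132 mm


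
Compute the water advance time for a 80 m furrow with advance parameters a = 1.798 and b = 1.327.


t = (L/a)^(1/b)
t = (80/1.798)^(1/1.327)
t = 44.493882^(1/1.327)

17.4633 min


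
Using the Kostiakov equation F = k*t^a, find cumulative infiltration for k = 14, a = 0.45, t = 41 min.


F = k * t^a = 14 * 41^0.45
F = 14 * 5.318054

74.4528 mm


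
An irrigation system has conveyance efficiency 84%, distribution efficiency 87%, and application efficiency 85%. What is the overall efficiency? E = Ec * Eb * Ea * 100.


Ec = 0.84, Eb = 0.87, Ea = 0.85
E = 0.84 * 0.87 * 0.85 * 100 = 62.1180%

62.1180 %


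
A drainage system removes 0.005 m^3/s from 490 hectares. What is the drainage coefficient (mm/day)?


DC = Q * 86400 / (A * 10000) * 1000
DC = 0.005 * 86400 / (490 * 10000) * 1000
DC = 432000.0000 / 4900000

0.0882 mm/day


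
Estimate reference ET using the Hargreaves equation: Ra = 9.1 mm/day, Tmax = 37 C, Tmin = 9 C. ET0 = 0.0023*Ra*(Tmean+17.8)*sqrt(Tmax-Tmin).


Tmean = (Tmax + Tmin)/2 = (37 + 9)/2 = 23.0
ET0 = 0.0023 * 9.1 * (23.0 + 17.8) * sqrt(37 - 9)
ET0 = 0.0023 * 9.1 * 40.8 * 5.291503

4.5186 mm/day


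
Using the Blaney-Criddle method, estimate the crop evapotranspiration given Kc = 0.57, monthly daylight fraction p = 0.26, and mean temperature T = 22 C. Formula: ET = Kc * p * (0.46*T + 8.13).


ET = Kc * p * (0.46*T + 8.13)
ET = 0.57 * 0.26 * (0.46*22 + 8.13)
ET = 0.57 * 0.26 * 18.2500

2.7046 mm/day


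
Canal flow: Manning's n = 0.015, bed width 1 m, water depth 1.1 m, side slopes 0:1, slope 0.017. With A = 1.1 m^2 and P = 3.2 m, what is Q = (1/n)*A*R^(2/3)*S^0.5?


R = A/P = 1.1/3.2 = 0.343750
Q = (1/0.015) * 1.1 * 0.343750^(2/3) * 0.017^0.5

4.6920 m^3/s


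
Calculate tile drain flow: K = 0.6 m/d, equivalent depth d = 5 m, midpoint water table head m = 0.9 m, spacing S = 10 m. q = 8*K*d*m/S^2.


q = 8*K*d*m/S^2
q = 8*0.6*5*0.9/10^2
q = 21.6000 / 100

0.2160 m/d


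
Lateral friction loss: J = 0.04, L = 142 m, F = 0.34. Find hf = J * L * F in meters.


hf = J * L * F = 0.04 * 142 * 0.34 = 1.9312 m

1.9312 m


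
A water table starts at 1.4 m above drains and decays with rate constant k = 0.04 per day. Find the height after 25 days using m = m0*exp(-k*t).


m = m0 * exp(-k*t)
m = 1.4 * exp(-0.04 * 25)
m = 1.4 * exp(-1.0000)

0.5150 m


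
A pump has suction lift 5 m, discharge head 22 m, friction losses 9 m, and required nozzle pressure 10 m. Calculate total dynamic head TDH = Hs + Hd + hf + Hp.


TDH = Hs + Hd + hf + Hp = 5 + 22 + 9 + 10 = 46

46 m


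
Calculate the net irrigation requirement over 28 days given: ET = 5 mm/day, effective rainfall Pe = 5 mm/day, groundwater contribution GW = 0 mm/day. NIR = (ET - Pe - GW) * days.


Daily deficit = ET - Pe - GW = 5 - 5 - 0 = 0 mm/day
NIR = 0 * 28 = 0 mm

0 mm


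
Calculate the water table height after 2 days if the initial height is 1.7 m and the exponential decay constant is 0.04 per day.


m = m0 * exp(-k*t)
m = 1.7 * exp(-0.04 * 2)
m = 1.7 * exp(-0.0800)

1.5693 m


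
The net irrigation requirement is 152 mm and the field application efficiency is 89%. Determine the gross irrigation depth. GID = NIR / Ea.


Ea = 89% = 0.89
GID = NIR / Ea = 152 / 0.89 = 170.7865 mm

170.7865 mm


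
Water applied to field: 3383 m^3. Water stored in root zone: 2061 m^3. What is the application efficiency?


Ea = V_root / V_field * 100 = 2061 / 3383 * 100 = 60.9223%

60.9223 %


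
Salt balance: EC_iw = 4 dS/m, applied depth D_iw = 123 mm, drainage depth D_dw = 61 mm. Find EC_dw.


EC_dw = EC_iw * D_iw / D_dw
EC_dw = 4 * 123 / 61
EC_dw = 492 / 61

8.0656 dS/m


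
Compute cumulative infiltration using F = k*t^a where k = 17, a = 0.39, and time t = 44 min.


F = k * t^a = 17 * 44^0.39
F = 17 * 4.374683

74.3696 mm


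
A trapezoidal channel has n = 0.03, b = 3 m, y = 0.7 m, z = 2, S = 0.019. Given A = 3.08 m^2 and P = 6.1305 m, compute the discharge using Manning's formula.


R = A/P = 3.08/6.1305 = 0.502406
Q = (1/0.03) * 3.08 * 0.502406^(2/3) * 0.019^0.5

8.9435 m^3/s


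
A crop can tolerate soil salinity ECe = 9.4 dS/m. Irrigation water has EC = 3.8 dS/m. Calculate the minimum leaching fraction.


LR = ECiw / (5*ECe - ECiw)
LR = 3.8 / (5*9.4 - 3.8)
LR = 3.8 / 43.2000

0.0880


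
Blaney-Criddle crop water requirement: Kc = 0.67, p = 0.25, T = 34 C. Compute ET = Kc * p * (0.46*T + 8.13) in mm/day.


ET = Kc * p * (0.46*T + 8.13)
ET = 0.67 * 0.25 * (0.46*34 + 8.13)
ET = 0.67 * 0.25 * 23.7700

3.9815 mm/day


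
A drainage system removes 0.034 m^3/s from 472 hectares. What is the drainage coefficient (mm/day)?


DC = Q * 86400 / (A * 10000) * 1000
DC = 0.034 * 86400 / (472 * 10000) * 1000
DC = 2937600.0000 / 4720000

0.6224 mm/day


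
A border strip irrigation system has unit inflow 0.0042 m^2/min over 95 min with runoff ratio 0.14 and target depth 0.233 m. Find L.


L = q*t/((1+r)*Z)
L = 0.0042*95/((1+0.14)*0.233)
L = 0.399/0.26562

1.5021 m


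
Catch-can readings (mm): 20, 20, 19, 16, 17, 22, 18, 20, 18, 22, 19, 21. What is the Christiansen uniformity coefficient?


mean = 19.333333 mm
MAD = 1.500000 mm
CU = (1 - 1.500000/19.333333)*100

92.2414 %


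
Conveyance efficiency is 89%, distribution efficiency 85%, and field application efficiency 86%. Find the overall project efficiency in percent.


Ec = 0.89, Eb = 0.85, Ea = 0.86
E = 0.89 * 0.85 * 0.86 * 100 = 65.0590%

65.0590 %


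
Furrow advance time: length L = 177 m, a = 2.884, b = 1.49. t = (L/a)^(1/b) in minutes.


t = (L/a)^(1/b)
t = (177/2.884)^(1/1.49)
t = 61.373093^(1/1.49)

15.8484 min


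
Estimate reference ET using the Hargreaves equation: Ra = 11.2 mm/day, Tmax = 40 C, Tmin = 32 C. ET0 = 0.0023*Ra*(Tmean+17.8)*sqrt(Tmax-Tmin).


Tmean = (Tmax + Tmin)/2 = (40 + 32)/2 = 36.0
ET0 = 0.0023 * 11.2 * (36.0 + 17.8) * sqrt(40 - 32)
ET0 = 0.0023 * 11.2 * 53.8 * 2.828427

3.9199 mm/day


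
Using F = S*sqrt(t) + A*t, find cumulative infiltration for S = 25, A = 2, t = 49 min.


F = S*sqrt(t) + A*t
F = 25*sqrt(49) + 2*49
F = 25*7.000000 + 98

273.0000 mm


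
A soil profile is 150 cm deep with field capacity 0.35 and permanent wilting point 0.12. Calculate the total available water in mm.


AWC = (FC - PWP) * d * 10
AWC = (0.35 - 0.12) * 150 * 10
AWC = 0.2300 * 150 * 10

345.0000 mm


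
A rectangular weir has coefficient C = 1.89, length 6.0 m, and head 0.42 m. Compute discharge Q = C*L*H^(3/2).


Q = C * L * H^(3/2) = 1.89 * 6.0 * 0.42^1.5 = 1.89 * 6.0 * 0.272191

3.0866 m^3/s


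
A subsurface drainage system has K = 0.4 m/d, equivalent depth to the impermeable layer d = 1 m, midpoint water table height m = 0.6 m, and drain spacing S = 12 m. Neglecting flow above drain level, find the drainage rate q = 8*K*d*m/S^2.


q = 8*K*d*m/S^2
q = 8*0.4*1*0.6/12^2
q = 1.9200 / 144

0.0133 m/d


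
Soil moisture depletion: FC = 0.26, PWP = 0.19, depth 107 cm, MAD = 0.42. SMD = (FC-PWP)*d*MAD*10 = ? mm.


SMD = (FC - PWP) * d * MAD * 10
SMD = (0.26 - 0.19) * 107 * 0.42 * 10
SMD = 0.0700 * 107 * 0.42 * 10

31.4580 mm


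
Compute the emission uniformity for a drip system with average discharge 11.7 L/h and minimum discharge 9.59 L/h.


EU = (q_min/q_avg)*100 = (9.59/11.7)*100 = 81.9658%

81.9658 %


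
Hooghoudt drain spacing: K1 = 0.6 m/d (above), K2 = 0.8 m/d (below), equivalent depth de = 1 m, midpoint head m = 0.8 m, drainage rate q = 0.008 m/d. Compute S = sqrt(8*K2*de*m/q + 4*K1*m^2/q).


S^2 = 8*K2*de*m/q + 4*K1*m^2/q
S^2 = 8*0.8*1*0.8/0.008 + 4*0.6*0.8^2/0.008
S = sqrt(832.0000)

28.8444 m


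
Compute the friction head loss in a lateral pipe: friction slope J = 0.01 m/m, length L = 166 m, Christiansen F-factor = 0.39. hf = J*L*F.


hf = J * L * F = 0.01 * 166 * 0.39 = 0.6474 m

0.6474 m


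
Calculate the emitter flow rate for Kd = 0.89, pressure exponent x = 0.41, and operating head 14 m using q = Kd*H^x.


q = Kd * H^x = 0.89 * 14^0.41 = 0.89 * 2.950615

2.6260 L/h


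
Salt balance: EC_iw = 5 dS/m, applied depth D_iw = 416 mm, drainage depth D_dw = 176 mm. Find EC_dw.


EC_dw = EC_iw * D_iw / D_dw
EC_dw = 5 * 416 / 176
EC_dw = 2080 / 176

11.8182 dS/m


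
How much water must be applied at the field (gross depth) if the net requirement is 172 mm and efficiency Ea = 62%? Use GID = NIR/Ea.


Ea = 62% = 0.62
GID = NIR / Ea = 172 / 0.62 = 277.4194 mm

277.4194 mm


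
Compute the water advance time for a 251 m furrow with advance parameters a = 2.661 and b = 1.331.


t = (L/a)^(1/b)
t = (251/2.661)^(1/1.331)
t = 94.325442^(1/1.331)

30.4486 min


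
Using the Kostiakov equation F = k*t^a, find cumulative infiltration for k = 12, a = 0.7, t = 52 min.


F = k * t^a = 12 * 52^0.7
F = 12 * 15.892870

190.7144 mm


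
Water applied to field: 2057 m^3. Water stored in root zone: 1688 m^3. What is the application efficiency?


Ea = V_root / V_field * 100 = 1688 / 2057 * 100 = 82.0613%

82.0613 %


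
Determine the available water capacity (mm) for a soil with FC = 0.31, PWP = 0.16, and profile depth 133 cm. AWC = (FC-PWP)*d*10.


AWC = (FC - PWP) * d * 10
AWC = (0.31 - 0.16) * 133 * 10
AWC = 0.1500 * 133 * 10

199.5000 mm


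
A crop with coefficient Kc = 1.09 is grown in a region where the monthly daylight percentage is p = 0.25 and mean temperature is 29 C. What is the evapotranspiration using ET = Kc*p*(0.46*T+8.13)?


ET = Kc * p * (0.46*T + 8.13)
ET = 1.09 * 0.25 * (0.46*29 + 8.13)
ET = 1.09 * 0.25 * 21.4700

5.8506 mm/day


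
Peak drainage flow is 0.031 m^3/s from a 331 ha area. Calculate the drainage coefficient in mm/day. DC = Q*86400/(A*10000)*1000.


DC = Q * 86400 / (A * 10000) * 1000
DC = 0.031 * 86400 / (331 * 10000) * 1000
DC = 2678400.0000 / 3310000

0.8092 mm/day


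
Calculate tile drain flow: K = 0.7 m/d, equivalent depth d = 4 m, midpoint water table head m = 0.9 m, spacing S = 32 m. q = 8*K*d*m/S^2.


q = 8*K*d*m/S^2
q = 8*0.7*4*0.9/32^2
q = 20.1600 / 1024

0.0197 m/d


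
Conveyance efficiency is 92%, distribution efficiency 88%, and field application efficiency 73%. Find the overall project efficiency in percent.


Ec = 0.92, Eb = 0.88, Ea = 0.73
E = 0.92 * 0.88 * 0.73 * 100 = 59.1008%

59.1008 %


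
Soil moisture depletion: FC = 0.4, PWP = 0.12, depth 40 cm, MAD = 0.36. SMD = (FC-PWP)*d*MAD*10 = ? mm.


SMD = (FC - PWP) * d * MAD * 10
SMD = (0.4 - 0.12) * 40 * 0.36 * 10
SMD = 0.2800 * 40 * 0.36 * 10

40.3200 mm


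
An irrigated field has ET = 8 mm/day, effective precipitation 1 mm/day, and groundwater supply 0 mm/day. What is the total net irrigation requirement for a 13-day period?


Daily deficit = ET - Pe - GW = 8 - 1 - 0 = 7 mm/day
NIR = 7 * 13 = 91 mm

91.0000 mm


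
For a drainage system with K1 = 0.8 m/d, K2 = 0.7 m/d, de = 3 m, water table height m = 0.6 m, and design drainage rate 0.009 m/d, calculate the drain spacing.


S^2 = 8*K2*de*m/q + 4*K1*m^2/q
S^2 = 8*0.7*3*0.6/0.009 + 4*0.8*0.6^2/0.009
S = sqrt(1248.0000)

35.3270 m


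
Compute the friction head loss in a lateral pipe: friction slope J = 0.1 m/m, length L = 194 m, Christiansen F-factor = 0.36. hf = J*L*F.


hf = J * L * F = 0.1 * 194 * 0.36 = 6.9840 m

6.9840 m


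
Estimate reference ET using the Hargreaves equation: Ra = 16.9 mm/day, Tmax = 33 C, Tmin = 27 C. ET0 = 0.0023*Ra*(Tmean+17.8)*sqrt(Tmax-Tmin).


Tmean = (Tmax + Tmin)/2 = (33 + 27)/2 = 30.0
ET0 = 0.0023 * 16.9 * (30.0 + 17.8) * sqrt(33 - 27)
ET0 = 0.0023 * 16.9 * 47.8 * 2.449490

4.5511 mm/day


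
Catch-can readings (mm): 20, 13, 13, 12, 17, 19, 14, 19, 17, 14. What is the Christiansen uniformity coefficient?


mean = 15.800000 mm
MAD = 2.600000 mm
CU = (1 - 2.600000/15.800000)*100

83.5443 %


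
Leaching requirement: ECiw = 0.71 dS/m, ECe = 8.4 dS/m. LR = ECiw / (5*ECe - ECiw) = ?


LR = ECiw / (5*ECe - ECiw)
LR = 0.71 / (5*8.4 - 0.71)
LR = 0.71 / 41.2900

0.0172


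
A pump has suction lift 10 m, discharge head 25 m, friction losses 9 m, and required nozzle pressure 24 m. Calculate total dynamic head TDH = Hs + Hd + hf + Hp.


TDH = Hs + Hd + hf + Hp = 10 + 25 + 9 + 24 = 68

68 m


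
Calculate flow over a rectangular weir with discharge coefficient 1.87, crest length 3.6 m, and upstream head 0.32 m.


Q = C * L * H^(3/2) = 1.87 * 3.6 * 0.32^1.5 = 1.87 * 3.6 * 0.181019

1.2186 m^3/s


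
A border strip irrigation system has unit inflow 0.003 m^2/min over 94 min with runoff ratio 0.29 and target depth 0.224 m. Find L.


L = q*t/((1+r)*Z)
L = 0.003*94/((1+0.29)*0.224)
L = 0.282/0.28896

0.9759 m


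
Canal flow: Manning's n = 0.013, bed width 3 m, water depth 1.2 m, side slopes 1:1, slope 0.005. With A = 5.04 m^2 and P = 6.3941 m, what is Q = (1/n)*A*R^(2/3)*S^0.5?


R = A/P = 5.04/6.3941 = 0.788227
Q = (1/0.013) * 5.04 * 0.788227^(2/3) * 0.005^0.5

23.3923 m^3/s


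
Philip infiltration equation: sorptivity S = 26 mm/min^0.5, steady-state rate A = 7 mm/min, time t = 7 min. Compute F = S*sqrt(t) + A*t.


F = S*sqrt(t) + A*t
F = 26*sqrt(7) + 7*7
F = 26*2.645751 + 49

117.7895 mm


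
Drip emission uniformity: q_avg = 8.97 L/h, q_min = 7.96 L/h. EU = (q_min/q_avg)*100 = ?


EU = (q_min/q_avg)*100 = (7.96/8.97)*100 = 88.7402%

88.7402 %


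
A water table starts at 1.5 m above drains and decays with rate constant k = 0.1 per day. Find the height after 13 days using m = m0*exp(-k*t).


m = m0 * exp(-k*t)
m = 1.5 * exp(-0.1 * 13)
m = 1.5 * exp(-1.3000)

0.4088 m


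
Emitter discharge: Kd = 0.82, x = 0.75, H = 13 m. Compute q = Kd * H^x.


q = Kd * H^x = 0.82 * 13^0.75 = 0.82 * 6.846325

5.6140 L/h


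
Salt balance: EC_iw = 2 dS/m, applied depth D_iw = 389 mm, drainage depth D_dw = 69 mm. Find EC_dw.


EC_dw = EC_iw * D_iw / D_dw
EC_dw = 2 * 389 / 69
EC_dw = 778 / 69

11.2754 dS/m


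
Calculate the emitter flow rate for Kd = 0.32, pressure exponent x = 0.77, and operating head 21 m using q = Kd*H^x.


q = Kd * H^x = 0.32 * 21^0.77 = 0.32 * 10.425787

3.3363 L/h


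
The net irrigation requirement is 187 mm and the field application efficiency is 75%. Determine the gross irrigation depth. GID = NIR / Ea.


Ea = 75% = 0.75
GID = NIR / Ea = 187 / 0.75 = 249.3333 mm

249.3333 mm


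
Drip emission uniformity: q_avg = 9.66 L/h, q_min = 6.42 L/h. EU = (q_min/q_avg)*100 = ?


EU = (q_min/q_avg)*100 = (6.42/9.66)*100 = 66.4596%

66.4596 %


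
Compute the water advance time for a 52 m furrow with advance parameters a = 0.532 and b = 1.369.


t = (L/a)^(1/b)
t = (52/0.532)^(1/1.369)
t = 97.744361^(1/1.369)

28.4238 min


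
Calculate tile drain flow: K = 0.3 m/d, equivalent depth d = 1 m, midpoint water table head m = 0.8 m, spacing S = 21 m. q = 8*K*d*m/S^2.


q = 8*K*d*m/S^2
q = 8*0.3*1*0.8/21^2
q = 1.9200 / 441

0.0044 m/d


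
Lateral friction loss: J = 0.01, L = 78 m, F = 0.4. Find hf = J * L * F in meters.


hf = J * L * F = 0.01 * 78 * 0.4 = 0.3120 m

0.3120 m


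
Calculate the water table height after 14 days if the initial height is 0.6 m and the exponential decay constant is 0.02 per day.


m = m0 * exp(-k*t)
m = 0.6 * exp(-0.02 * 14)
m = 0.6 * exp(-0.2800)

0.4535 m


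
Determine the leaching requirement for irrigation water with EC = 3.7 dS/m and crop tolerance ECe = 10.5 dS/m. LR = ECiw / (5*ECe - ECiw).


LR = ECiw / (5*ECe - ECiw)
LR = 3.7 / (5*10.5 - 3.7)
LR = 3.7 / 48.8000

0.0758


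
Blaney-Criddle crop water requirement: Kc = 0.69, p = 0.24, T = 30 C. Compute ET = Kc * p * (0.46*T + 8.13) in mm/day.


ET = Kc * p * (0.46*T + 8.13)
ET = 0.69 * 0.24 * (0.46*30 + 8.13)
ET = 0.69 * 0.24 * 21.9300

3.6316 mm/day


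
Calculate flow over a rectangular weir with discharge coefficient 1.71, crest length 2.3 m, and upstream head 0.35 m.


Q = C * L * H^(3/2) = 1.71 * 2.3 * 0.35^1.5 = 1.71 * 2.3 * 0.207063

0.8144 m^3/s


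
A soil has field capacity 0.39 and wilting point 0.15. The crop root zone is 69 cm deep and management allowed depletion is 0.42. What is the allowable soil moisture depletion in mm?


SMD = (FC - PWP) * d * MAD * 10
SMD = (0.39 - 0.15) * 69 * 0.42 * 10
SMD = 0.2400 * 69 * 0.42 * 10

69.5520 mm


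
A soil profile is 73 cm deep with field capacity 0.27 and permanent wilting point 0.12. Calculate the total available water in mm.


AWC = (FC - PWP) * d * 10
AWC = (0.27 - 0.12) * 73 * 10
AWC = 0.1500 * 73 * 10

109.5000 mm


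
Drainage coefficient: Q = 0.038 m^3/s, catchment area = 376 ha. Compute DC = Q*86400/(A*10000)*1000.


DC = Q * 86400 / (A * 10000) * 1000
DC = 0.038 * 86400 / (376 * 10000) * 1000
DC = 3283200.0000 / 3760000

0.8732 mm/day


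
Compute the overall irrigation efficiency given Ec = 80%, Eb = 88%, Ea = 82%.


Ec = 0.8, Eb = 0.88, Ea = 0.82
E = 0.8 * 0.88 * 0.82 * 100 = 57.7280%

57.7280 %


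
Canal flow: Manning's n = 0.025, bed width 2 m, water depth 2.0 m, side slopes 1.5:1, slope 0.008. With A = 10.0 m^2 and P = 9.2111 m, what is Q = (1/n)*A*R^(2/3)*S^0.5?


R = A/P = 10.0/9.2111 = 1.085647
Q = (1/0.025) * 10.0 * 1.085647^(2/3) * 0.008^0.5

37.7918 m^3/s


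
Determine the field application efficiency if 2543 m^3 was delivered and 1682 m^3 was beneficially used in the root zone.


Ea = V_root / V_field * 100 = 1682 / 2543 * 100 = 66.1424%

66.1424 %


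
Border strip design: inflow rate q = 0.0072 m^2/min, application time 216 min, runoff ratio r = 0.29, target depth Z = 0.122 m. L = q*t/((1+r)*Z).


L = q*t/((1+r)*Z)
L = 0.0072*216/((1+0.29)*0.122)
L = 1.5552/0.15738

9.8818 m


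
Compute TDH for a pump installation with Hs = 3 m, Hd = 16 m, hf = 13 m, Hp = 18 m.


TDH = Hs + Hd + hf + Hp = 3 + 16 + 13 + 18 = 50

50 m


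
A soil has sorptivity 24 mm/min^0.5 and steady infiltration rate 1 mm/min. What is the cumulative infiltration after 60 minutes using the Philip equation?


F = S*sqrt(t) + A*t
F = 24*sqrt(60) + 1*60
F = 24*7.745967 + 60

245.9032 mm


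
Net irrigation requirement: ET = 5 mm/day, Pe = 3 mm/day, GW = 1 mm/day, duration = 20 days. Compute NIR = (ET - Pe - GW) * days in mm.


Daily deficit = ET - Pe - GW = 5 - 3 - 1 = 1 mm/day
NIR = 1 * 20 = 20 mm

20.0000 mm


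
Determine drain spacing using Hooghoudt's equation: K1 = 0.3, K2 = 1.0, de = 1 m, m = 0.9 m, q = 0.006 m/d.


S^2 = 8*K2*de*m/q + 4*K1*m^2/q
S^2 = 8*1.0*1*0.9/0.006 + 4*0.3*0.9^2/0.006
S = sqrt(1362.0000)

36.9053 m


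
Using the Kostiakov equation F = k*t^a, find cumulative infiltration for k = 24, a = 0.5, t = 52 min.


F = k * t^a = 24 * 52^0.5
F = 24 * 7.211103

173.0665 mm


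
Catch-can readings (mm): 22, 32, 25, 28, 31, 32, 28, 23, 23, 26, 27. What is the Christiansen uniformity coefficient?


mean = 27.000000 mm
MAD = 2.909091 mm
CU = (1 - 2.909091/27.000000)*100

89.2256 %


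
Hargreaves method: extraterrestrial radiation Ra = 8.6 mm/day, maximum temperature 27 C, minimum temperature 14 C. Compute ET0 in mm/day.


Tmean = (Tmax + Tmin)/2 = (27 + 14)/2 = 20.5
ET0 = 0.0023 * 8.6 * (20.5 + 17.8) * sqrt(27 - 14)
ET0 = 0.0023 * 8.6 * 38.3 * 3.605551

2.7315 mm/day


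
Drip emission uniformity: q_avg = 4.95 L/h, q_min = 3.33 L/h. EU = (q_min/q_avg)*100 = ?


EU = (q_min/q_avg)*100 = (3.33/4.95)*100 = 67.2727%

67.2727 %
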